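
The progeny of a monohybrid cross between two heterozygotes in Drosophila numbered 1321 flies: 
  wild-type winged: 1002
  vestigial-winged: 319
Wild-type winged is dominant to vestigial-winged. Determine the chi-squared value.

0.511

For a monohybrid cross between heterozygotes with complete dominance, the expected phenotypic ratio is 3:1.
The 3:1 ratio has 4 parts, so with N = 1321 the expected counts are:
  wild-type winged: 1321 × 3/4 = 990.75
  vestigial-winged: 1321 × 1/4 = 330.25
χ² = Σ (O − E)² / E
  wild-type winged: (1002 − 990.75)² / 990.75 = 0.1277
  vestigial-winged: (319 − 330.25)² / 330.25 = 0.3832
χ² = 0.1277 + 0.3832 = 0.5109 ≈ 0.511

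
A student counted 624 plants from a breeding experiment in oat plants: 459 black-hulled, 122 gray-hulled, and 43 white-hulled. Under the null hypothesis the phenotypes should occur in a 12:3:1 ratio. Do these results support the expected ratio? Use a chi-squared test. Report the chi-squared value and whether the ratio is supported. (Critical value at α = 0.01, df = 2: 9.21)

Expected counts for N = 624 under a 12:3:1 ratio (total parts = 16):
  black-hulled: 624 × 12/16 = 468
  gray-hulled: 624 × 3/16 = 117
  white-hulled: 624 × 1/16 = 39
χ² = Σ (O − E)² / E
  black-hulled: (459 − 468)² / 468 = 0.1731
  gray-hulled: (122 − 117)² / 117 = 0.2137
  white-hulled: (43 − 39)² / 39 = 0.4103
χ² = 0.1731 + 0.2137 + 0.4103 = 0.7971 ≈ 0.797
Degrees of freedom = 3 − 1 = 2; critical value at α = 0.01 is 9.21.
Since 0.797 < 9.21, we fail to reject the null hypothesis — the data are consistent with the 12:3:1 ratio.

0.797; consistent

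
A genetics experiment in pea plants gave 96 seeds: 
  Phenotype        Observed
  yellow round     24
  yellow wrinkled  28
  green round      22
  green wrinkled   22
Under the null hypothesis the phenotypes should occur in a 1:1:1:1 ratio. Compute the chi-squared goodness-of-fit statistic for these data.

Under the 1:1:1:1 hypothesis (Σ ratio = 4, N = 96):
  yellow round: 96 × 1/4 = 24
  yellow wrinkled: 96 × 1/4 = 24
  green round: 96 × 1/4 = 24
  green wrinkled: 96 × 1/4 = 24
χ² = Σ (O − E)² / E
  yellow round: (24 − 24)² / 24 = 0.0000
  yellow wrinkled: (28 − 24)² / 24 = 0.6667
  green round: (22 − 24)² / 24 = 0.1667
  green wrinkled: (22 − 24)² / 24 = 0.1667
χ² = 0.0000 + 0.6667 + 0.1667 + 0.1667 = 1.0001 ≈ 1.000

1.000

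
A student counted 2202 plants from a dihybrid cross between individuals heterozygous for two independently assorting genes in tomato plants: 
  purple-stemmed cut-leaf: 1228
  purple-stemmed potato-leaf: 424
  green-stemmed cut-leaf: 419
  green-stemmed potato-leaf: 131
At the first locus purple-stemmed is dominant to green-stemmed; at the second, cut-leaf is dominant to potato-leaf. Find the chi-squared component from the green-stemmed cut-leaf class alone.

A dihybrid F₂ with independent assortment and complete dominance at both loci gives a 9:3:3:1 phenotypic ratio.
Under the 9:3:3:1 hypothesis (Σ ratio = 16, N = 2202):
  purple-stemmed cut-leaf: 2202 × 9/16 = 1238.625
  purple-stemmed potato-leaf: 2202 × 3/16 = 412.875
  green-stemmed cut-leaf: 2202 × 3/16 = 412.875
  green-stemmed potato-leaf: 2202 × 1/16 = 137.625
Contribution of green-stemmed cut-leaf: (419 − 412.875)² / 412.875 = 0.0909

0.091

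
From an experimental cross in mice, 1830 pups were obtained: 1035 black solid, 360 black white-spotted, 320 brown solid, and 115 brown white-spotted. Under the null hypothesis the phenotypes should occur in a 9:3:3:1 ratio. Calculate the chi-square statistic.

Expected counts for N = 1830 under a 9:3:3:1 ratio (total parts = 16):
  black solid: 1830 × 9/16 = 1029.375
  black white-spotted: 1830 × 3/16 = 343.125
  brown solid: 1830 × 3/16 = 343.125
  brown white-spotted: 1830 × 1/16 = 114.375
χ² = Σ (O − E)² / E
  black solid: (1035 − 1029.375)² / 1029.375 = 0.0307
  black white-spotted: (360 − 343.125)² / 343.125 = 0.8299
  brown solid: (320 − 343.125)² / 343.125 = 1.5585
  brown white-spotted: (115 − 114.375)² / 114.375 = 0.0034
χ² = 0.0307 + 0.8299 + 1.5585 + 0.0034 = 2.4225 ≈ 2.423

2.423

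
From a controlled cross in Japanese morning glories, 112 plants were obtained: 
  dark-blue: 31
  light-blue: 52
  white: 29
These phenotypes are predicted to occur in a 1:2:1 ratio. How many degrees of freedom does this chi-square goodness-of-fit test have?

2

A goodness-of-fit test with 3 phenotype classes has df = 3 − 1 = 2.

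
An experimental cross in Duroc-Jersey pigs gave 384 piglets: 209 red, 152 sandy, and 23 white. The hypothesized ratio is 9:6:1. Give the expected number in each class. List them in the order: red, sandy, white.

Expected counts for N = 384 under a 9:6:1 ratio (total parts = 16):
  red: 384 × 9/16 = 216
  sandy: 384 × 6/16 = 144
  white: 384 × 1/16 = 24

216, 144, 24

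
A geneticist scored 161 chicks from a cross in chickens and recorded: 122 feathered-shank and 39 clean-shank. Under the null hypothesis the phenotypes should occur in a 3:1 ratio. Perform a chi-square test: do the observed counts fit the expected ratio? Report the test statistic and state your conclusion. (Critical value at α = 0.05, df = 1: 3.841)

Expected counts for N = 161 under a 3:1 ratio (total parts = 4):
  feathered-shank: 161 × 3/4 = 120.75
  clean-shank: 161 × 1/4 = 40.25
χ² = Σ (O − E)² / E
  feathered-shank: (122 − 120.75)² / 120.75 = 0.0129
  clean-shank: (39 − 40.25)² / 40.25 = 0.0388
χ² = 0.0129 + 0.0388 = 0.0517 ≈ 0.052
Degrees of freedom = 2 − 1 = 1; critical value at α = 0.05 is 3.841.
Since 0.052 < 3.841, we fail to reject the null hypothesis — the data are consistent with the 3:1 ratio.

0.052; consistent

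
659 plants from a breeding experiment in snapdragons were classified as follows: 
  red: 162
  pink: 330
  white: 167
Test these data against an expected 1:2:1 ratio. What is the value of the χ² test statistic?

0.077

Expected counts for N = 659 under a 1:2:1 ratio (total parts = 4):
  red: 659 × 1/4 = 164.75
  pink: 659 × 2/4 = 329.5
  white: 659 × 1/4 = 164.75
χ² = Σ (O − E)² / E
  red: (162 − 164.75)² / 164.75 = 0.0459
  pink: (330 − 329.5)² / 329.5 = 0.0008
  white: (167 − 164.75)² / 164.75 = 0.0307
χ² = 0.0459 + 0.0008 + 0.0307 = 0.0774 ≈ 0.077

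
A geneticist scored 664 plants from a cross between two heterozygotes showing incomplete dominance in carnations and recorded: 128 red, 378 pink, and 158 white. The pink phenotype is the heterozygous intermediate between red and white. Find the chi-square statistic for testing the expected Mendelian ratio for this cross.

15.458

With incomplete dominance, a heterozygote × heterozygote cross gives a 1:2:1 phenotypic ratio.
Under the 1:2:1 hypothesis (Σ ratio = 4, N = 664):
  red: 664 × 1/4 = 166
  pink: 664 × 2/4 = 332
  white: 664 × 1/4 = 166
χ² = Σ (O − E)² / E
  red: (128 − 166)² / 166 = 8.6988
  pink: (378 − 332)² / 332 = 6.3735
  white: (158 − 166)² / 166 = 0.3855
χ² = 8.6988 + 6.3735 + 0.3855 = 15.4578 ≈ 15.458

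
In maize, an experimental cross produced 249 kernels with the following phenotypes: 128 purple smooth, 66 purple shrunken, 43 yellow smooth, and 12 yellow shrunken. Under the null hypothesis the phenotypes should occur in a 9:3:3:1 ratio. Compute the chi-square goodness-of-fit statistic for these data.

10.134

Expected counts for N = 249 under a 9:3:3:1 ratio (total parts = 16):
  purple smooth: 249 × 9/16 = 140.0625
  purple shrunken: 249 × 3/16 = 46.6875
  yellow smooth: 249 × 3/16 = 46.6875
  yellow shrunken: 249 × 1/16 = 15.5625
χ² = Σ (O − E)² / E
  purple smooth: (128 − 140.0625)² / 140.0625 = 1.0388
  purple shrunken: (66 − 46.6875)² / 46.6875 = 7.9887
  yellow smooth: (43 − 46.6875)² / 46.6875 = 0.2912
  yellow shrunken: (12 − 15.5625)² / 15.5625 = 0.8155
χ² = 1.0388 + 7.9887 + 0.2912 + 0.8155 = 10.1342 ≈ 10.134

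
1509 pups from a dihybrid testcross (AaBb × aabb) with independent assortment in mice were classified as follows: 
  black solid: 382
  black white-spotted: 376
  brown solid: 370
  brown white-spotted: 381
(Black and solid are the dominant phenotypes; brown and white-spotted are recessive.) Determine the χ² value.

A dihybrid testcross with independent assortment gives a 1:1:1:1 ratio.
Under the 1:1:1:1 hypothesis (Σ ratio = 4, N = 1509):
  black solid: 1509 × 1/4 = 377.25
  black white-spotted: 1509 × 1/4 = 377.25
  brown solid: 1509 × 1/4 = 377.25
  brown white-spotted: 1509 × 1/4 = 377.25
χ² = Σ (O − E)² / E
  black solid: (382 − 377.25)² / 377.25 = 0.0598
  black white-spotted: (376 − 377.25)² / 377.25 = 0.0041
  brown solid: (370 − 377.25)² / 377.25 = 0.1393
  brown white-spotted: (381 − 377.25)² / 377.25 = 0.0373
χ² = 0.0598 + 0.0041 + 0.1393 + 0.0373 = 0.2405 ≈ 0.241

0.241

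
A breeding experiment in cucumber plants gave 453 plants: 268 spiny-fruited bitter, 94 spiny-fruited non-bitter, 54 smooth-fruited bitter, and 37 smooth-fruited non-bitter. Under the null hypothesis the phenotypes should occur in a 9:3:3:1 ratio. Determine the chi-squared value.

15.584

Expected counts for N = 453 under a 9:3:3:1 ratio (total parts = 16):
  spiny-fruited bitter: 453 × 9/16 = 254.8125
  spiny-fruited non-bitter: 453 × 3/16 = 84.9375
  smooth-fruited bitter: 453 × 3/16 = 84.9375
  smooth-fruited non-bitter: 453 × 1/16 = 28.3125
χ² = Σ (O − E)² / E
  spiny-fruited bitter: (268 − 254.8125)² / 254.8125 = 0.6825
  spiny-fruited non-bitter: (94 − 84.9375)² / 84.9375 = 0.9669
  smooth-fruited bitter: (54 − 84.9375)² / 84.9375 = 11.2686
  smooth-fruited non-bitter: (37 − 28.3125)² / 28.3125 = 2.6657
χ² = 0.6825 + 0.9669 + 11.2686 + 2.6657 = 15.5837 ≈ 15.584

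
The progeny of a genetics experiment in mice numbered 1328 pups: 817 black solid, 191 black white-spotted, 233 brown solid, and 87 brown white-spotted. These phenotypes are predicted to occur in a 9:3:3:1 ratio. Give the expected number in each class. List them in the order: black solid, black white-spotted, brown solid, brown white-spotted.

747, 249, 249, 83

The 9:3:3:1 ratio has 16 parts, so with N = 1328 the expected counts are:
  black solid: 1328 × 9/16 = 747
  black white-spotted: 1328 × 3/16 = 249
  brown solid: 1328 × 3/16 = 249
  brown white-spotted: 1328 × 1/16 = 83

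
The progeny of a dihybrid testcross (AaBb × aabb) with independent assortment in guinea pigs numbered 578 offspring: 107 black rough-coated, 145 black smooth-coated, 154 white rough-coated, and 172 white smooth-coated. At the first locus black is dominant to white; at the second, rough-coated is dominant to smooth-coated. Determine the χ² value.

15.592

A dihybrid testcross with independent assortment gives a 1:1:1:1 ratio.
The 1:1:1:1 ratio has 4 parts, so with N = 578 the expected counts are:
  black rough-coated: 578 × 1/4 = 144.5
  black smooth-coated: 578 × 1/4 = 144.5
  white rough-coated: 578 × 1/4 = 144.5
  white smooth-coated: 578 × 1/4 = 144.5
χ² = Σ (O − E)² / E
  black rough-coated: (107 − 144.5)² / 144.5 = 9.7318
  black smooth-coated: (145 − 144.5)² / 144.5 = 0.0017
  white rough-coated: (154 − 144.5)² / 144.5 = 0.6246
  white smooth-coated: (172 − 144.5)² / 144.5 = 5.2336
χ² = 9.7318 + 0.0017 + 0.6246 + 5.2336 = 15.5917 ≈ 15.592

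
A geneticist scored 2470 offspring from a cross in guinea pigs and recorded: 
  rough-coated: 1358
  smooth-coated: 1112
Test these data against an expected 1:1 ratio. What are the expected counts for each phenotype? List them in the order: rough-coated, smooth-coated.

The 1:1 ratio has 2 parts, so with N = 2470 the expected counts are:
  rough-coated: 2470 × 1/2 = 1235
  smooth-coated: 2470 × 1/2 = 1235

1235, 1235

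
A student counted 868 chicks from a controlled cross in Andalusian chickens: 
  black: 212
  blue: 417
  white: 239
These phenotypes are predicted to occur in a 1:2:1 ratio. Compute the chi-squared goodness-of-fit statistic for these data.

3.012

Total ratio parts = 4. Expected numbers out of 868:
  black: 868 × 1/4 = 217
  blue: 868 × 2/4 = 434
  white: 868 × 1/4 = 217
χ² = Σ (O − E)² / E
  black: (212 − 217)² / 217 = 0.1152
  blue: (417 − 434)² / 434 = 0.6659
  white: (239 − 217)² / 217 = 2.2304
χ² = 0.1152 + 0.6659 + 2.2304 = 3.0115 ≈ 3.012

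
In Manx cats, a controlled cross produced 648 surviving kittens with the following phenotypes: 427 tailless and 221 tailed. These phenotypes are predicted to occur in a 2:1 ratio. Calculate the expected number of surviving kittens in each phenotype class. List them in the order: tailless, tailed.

432, 216

Expected counts for N = 648 under a 2:1 ratio (total parts = 3):
  tailless: 648 × 2/3 = 432
  tailed: 648 × 1/3 = 216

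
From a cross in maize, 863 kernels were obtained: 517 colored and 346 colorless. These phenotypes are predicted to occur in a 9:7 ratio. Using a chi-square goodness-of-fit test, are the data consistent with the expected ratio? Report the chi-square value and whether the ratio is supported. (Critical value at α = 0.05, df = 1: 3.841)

4.691; not consistent

Expected counts for N = 863 under a 9:7 ratio (total parts = 16):
  colored: 863 × 9/16 = 485.4375
  colorless: 863 × 7/16 = 377.5625
χ² = Σ (O − E)² / E
  colored: (517 − 485.4375)² / 485.4375 = 2.0522
  colorless: (346 − 377.5625)² / 377.5625 = 2.6385
χ² = 2.0522 + 2.6385 = 4.6907 ≈ 4.691
Degrees of freedom = 2 − 1 = 1; critical value at α = 0.05 is 3.841.
Since 4.691 > 3.841, we reject the null hypothesis — the data do not fit the 9:7 ratio.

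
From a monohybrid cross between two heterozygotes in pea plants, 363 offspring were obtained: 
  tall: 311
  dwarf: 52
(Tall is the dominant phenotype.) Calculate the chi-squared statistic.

For a monohybrid cross between heterozygotes with complete dominance, the expected phenotypic ratio is 3:1.
Under the 3:1 hypothesis (Σ ratio = 4, N = 363):
  tall: 363 × 3/4 = 272.25
  dwarf: 363 × 1/4 = 90.75
χ² = Σ (O − E)² / E
  tall: (311 − 272.25)² / 272.25 = 5.5154
  dwarf: (52 − 90.75)² / 90.75 = 16.5461
χ² = 5.5154 + 16.5461 = 22.0615 ≈ 22.062

22.062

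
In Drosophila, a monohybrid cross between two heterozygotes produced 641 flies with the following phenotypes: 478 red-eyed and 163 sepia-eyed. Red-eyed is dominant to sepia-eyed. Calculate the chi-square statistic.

0.063

For a monohybrid cross between heterozygotes with complete dominance, the expected phenotypic ratio is 3:1.
The 3:1 ratio has 4 parts, so with N = 641 the expected counts are:
  red-eyed: 641 × 3/4 = 480.75
  sepia-eyed: 641 × 1/4 = 160.25
χ² = Σ (O − E)² / E
  red-eyed: (478 − 480.75)² / 480.75 = 0.0157
  sepia-eyed: (163 − 160.25)² / 160.25 = 0.0472
χ² = 0.0157 + 0.0472 = 0.0629 ≈ 0.063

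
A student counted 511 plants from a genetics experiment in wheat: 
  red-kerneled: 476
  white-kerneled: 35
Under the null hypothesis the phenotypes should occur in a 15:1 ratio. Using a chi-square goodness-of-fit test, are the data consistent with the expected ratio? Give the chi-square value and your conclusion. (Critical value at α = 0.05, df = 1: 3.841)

Total ratio parts = 16. Expected numbers out of 511:
  red-kerneled: 511 × 15/16 = 479.0625
  white-kerneled: 511 × 1/16 = 31.9375
χ² = Σ (O − E)² / E
  red-kerneled: (476 − 479.0625)² / 479.0625 = 0.0196
  white-kerneled: (35 − 31.9375)² / 31.9375 = 0.2937
χ² = 0.0196 + 0.2937 = 0.3133 ≈ 0.313
Degrees of freedom = 2 − 1 = 1; critical value at α = 0.05 is 3.841.
Since 0.313 < 3.841, we fail to reject the null hypothesis — the data are consistent with the 15:1 ratio.

0.313; consistent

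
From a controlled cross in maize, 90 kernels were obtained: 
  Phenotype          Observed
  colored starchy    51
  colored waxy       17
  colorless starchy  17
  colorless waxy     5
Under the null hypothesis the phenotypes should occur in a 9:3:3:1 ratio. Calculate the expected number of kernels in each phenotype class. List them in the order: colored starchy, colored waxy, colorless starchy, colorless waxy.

50.625, 16.875, 16.875, 5.625

Total ratio parts = 16. Expected numbers out of 90:
  colored starchy: 90 × 9/16 = 50.625
  colored waxy: 90 × 3/16 = 16.875
  colorless starchy: 90 × 3/16 = 16.875
  colorless waxy: 90 × 1/16 = 5.625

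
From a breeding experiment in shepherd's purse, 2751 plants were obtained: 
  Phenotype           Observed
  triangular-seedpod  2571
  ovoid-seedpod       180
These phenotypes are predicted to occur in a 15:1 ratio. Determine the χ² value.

Under the 15:1 hypothesis (Σ ratio = 16, N = 2751):
  triangular-seedpod: 2751 × 15/16 = 2579.0625
  ovoid-seedpod: 2751 × 1/16 = 171.9375
χ² = Σ (O − E)² / E
  triangular-seedpod: (2571 − 2579.0625)² / 2579.0625 = 0.0252
  ovoid-seedpod: (180 − 171.9375)² / 171.9375 = 0.3781
χ² = 0.0252 + 0.3781 = 0.4033 ≈ 0.403

0.403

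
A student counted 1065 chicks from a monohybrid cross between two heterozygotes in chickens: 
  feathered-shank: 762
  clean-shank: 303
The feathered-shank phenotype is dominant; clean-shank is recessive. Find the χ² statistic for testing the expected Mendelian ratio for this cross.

For a monohybrid cross between heterozygotes with complete dominance, the expected phenotypic ratio is 3:1.
Under the 3:1 hypothesis (Σ ratio = 4, N = 1065):
  feathered-shank: 1065 × 3/4 = 798.75
  clean-shank: 1065 × 1/4 = 266.25
χ² = Σ (O − E)² / E
  feathered-shank: (762 − 798.75)² / 798.75 = 1.6908
  clean-shank: (303 − 266.25)² / 266.25 = 5.0725
χ² = 1.6908 + 5.0725 = 6.7633 ≈ 6.763

6.763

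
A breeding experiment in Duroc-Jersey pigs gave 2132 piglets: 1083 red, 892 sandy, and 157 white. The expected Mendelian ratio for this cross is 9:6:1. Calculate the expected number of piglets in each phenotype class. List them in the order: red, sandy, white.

Expected counts for N = 2132 under a 9:6:1 ratio (total parts = 16):
  red: 2132 × 9/16 = 1199.25
  sandy: 2132 × 6/16 = 799.5
  white: 2132 × 1/16 = 133.25

1199.25, 799.5, 133.25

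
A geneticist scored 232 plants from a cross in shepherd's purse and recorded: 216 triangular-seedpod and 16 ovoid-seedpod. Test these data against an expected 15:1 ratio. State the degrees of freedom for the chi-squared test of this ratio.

1

A goodness-of-fit test with 2 phenotype classes has df = 2 − 1 = 1.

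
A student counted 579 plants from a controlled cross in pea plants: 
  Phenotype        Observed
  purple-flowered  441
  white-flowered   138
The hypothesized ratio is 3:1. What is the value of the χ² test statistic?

0.420

Under the 3:1 hypothesis (Σ ratio = 4, N = 579):
  purple-flowered: 579 × 3/4 = 434.25
  white-flowered: 579 × 1/4 = 144.75
χ² = Σ (O − E)² / E
  purple-flowered: (441 − 434.25)² / 434.25 = 0.1049
  white-flowered: (138 − 144.75)² / 144.75 = 0.3148
χ² = 0.1049 + 0.3148 = 0.4197 ≈ 0.420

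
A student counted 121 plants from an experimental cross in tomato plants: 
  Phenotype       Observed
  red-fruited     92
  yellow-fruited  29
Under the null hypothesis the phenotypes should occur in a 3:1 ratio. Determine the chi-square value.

Expected counts for N = 121 under a 3:1 ratio (total parts = 4):
  red-fruited: 121 × 3/4 = 90.75
  yellow-fruited: 121 × 1/4 = 30.25
χ² = Σ (O − E)² / E
  red-fruited: (92 − 90.75)² / 90.75 = 0.0172
  yellow-fruited: (29 − 30.25)² / 30.25 = 0.0517
χ² = 0.0172 + 0.0517 = 0.0689 ≈ 0.069

0.069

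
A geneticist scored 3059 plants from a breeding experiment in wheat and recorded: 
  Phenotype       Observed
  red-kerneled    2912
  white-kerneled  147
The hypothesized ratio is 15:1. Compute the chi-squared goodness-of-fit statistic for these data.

10.894

Expected counts for N = 3059 under a 15:1 ratio (total parts = 16):
  red-kerneled: 3059 × 15/16 = 2867.8125
  white-kerneled: 3059 × 1/16 = 191.1875
χ² = Σ (O − E)² / E
  red-kerneled: (2912 − 2867.8125)² / 2867.8125 = 0.6808
  white-kerneled: (147 − 191.1875)² / 191.1875 = 10.2127
χ² = 0.6808 + 10.2127 = 10.8935 ≈ 10.894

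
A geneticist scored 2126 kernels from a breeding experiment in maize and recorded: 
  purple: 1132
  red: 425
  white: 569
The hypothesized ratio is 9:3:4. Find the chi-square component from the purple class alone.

3.412

The 9:3:4 ratio has 16 parts, so with N = 2126 the expected counts are:
  purple: 2126 × 9/16 = 1195.875
  red: 2126 × 3/16 = 398.625
  white: 2126 × 4/16 = 531.5
Contribution of purple: (1132 − 1195.875)² / 1195.875 = 3.4117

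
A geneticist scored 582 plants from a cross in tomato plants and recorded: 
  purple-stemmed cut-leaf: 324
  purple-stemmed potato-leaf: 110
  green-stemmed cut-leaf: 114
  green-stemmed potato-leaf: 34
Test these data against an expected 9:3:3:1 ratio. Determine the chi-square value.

Expected counts for N = 582 under a 9:3:3:1 ratio (total parts = 16):
  purple-stemmed cut-leaf: 582 × 9/16 = 327.375
  purple-stemmed potato-leaf: 582 × 3/16 = 109.125
  green-stemmed cut-leaf: 582 × 3/16 = 109.125
  green-stemmed potato-leaf: 582 × 1/16 = 36.375
χ² = Σ (O − E)² / E
  purple-stemmed cut-leaf: (324 − 327.375)² / 327.375 = 0.0348
  purple-stemmed potato-leaf: (110 − 109.125)² / 109.125 = 0.0070
  green-stemmed cut-leaf: (114 − 109.125)² / 109.125 = 0.2178
  green-stemmed potato-leaf: (34 − 36.375)² / 36.375 = 0.1551
χ² = 0.0348 + 0.0070 + 0.2178 + 0.1551 = 0.4147 ≈ 0.415

0.415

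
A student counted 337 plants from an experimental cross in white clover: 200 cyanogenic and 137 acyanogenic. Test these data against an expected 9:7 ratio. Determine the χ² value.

Under the 9:7 hypothesis (Σ ratio = 16, N = 337):
  cyanogenic: 337 × 9/16 = 189.5625
  acyanogenic: 337 × 7/16 = 147.4375
χ² = Σ (O − E)² / E
  cyanogenic: (200 − 189.5625)² / 189.5625 = 0.5747
  acyanogenic: (137 − 147.4375)² / 147.4375 = 0.7389
χ² = 0.5747 + 0.7389 = 1.3136 ≈ 1.314

1.314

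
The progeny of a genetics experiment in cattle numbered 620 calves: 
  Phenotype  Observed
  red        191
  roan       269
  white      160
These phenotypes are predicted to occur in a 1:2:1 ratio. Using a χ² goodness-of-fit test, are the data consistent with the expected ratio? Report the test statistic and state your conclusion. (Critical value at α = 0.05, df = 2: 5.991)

Under the 1:2:1 hypothesis (Σ ratio = 4, N = 620):
  red: 620 × 1/4 = 155
  roan: 620 × 2/4 = 310
  white: 620 × 1/4 = 155
χ² = Σ (O − E)² / E
  red: (191 − 155)² / 155 = 8.3613
  roan: (269 − 310)² / 310 = 5.4226
  white: (160 − 155)² / 155 = 0.1613
χ² = 8.3613 + 5.4226 + 0.1613 = 13.9452 ≈ 13.945
Degrees of freedom = 3 − 1 = 2; critical value at α = 0.05 is 5.991.
Since 13.945 > 5.991, we reject the null hypothesis — the data do not fit the 1:2:1 ratio.

13.945; not consistent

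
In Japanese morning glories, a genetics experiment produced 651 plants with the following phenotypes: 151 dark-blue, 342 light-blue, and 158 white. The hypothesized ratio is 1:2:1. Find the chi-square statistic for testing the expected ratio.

Total ratio parts = 4. Expected numbers out of 651:
  dark-blue: 651 × 1/4 = 162.75
  light-blue: 651 × 2/4 = 325.5
  white: 651 × 1/4 = 162.75
χ² = Σ (O − E)² / E
  dark-blue: (151 − 162.75)² / 162.75 = 0.8483
  light-blue: (342 − 325.5)² / 325.5 = 0.8364
  white: (158 − 162.75)² / 162.75 = 0.1386
χ² = 0.8483 + 0.8364 + 0.1386 = 1.8233 ≈ 1.823

1.823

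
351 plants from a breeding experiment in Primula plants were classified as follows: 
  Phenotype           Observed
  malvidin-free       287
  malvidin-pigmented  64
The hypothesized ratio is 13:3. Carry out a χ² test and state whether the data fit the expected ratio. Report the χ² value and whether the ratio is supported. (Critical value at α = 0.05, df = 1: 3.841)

Total ratio parts = 16. Expected numbers out of 351:
  malvidin-free: 351 × 13/16 = 285.1875
  malvidin-pigmented: 351 × 3/16 = 65.8125
χ² = Σ (O − E)² / E
  malvidin-free: (287 − 285.1875)² / 285.1875 = 0.0115
  malvidin-pigmented: (64 − 65.8125)² / 65.8125 = 0.0499
χ² = 0.0115 + 0.0499 = 0.0614 ≈ 0.061
Degrees of freedom = 2 − 1 = 1; critical value at α = 0.05 is 3.841.
Since 0.061 < 3.841, we fail to reject the null hypothesis — the data are consistent with the 13:3 ratio.

0.061; consistent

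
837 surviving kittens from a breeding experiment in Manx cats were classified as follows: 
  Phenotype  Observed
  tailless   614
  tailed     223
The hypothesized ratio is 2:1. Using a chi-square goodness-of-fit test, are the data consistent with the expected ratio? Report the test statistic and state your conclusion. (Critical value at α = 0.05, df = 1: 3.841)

The 2:1 ratio has 3 parts, so with N = 837 the expected counts are:
  tailless: 837 × 2/3 = 558
  tailed: 837 × 1/3 = 279
χ² = Σ (O − E)² / E
  tailless: (614 − 558)² / 558 = 5.6201
  tailed: (223 − 279)² / 279 = 11.2401
χ² = 5.6201 + 11.2401 = 16.8602 ≈ 16.860
Degrees of freedom = 2 − 1 = 1; critical value at α = 0.05 is 3.841.
Since 16.860 > 3.841, we reject the null hypothesis — the data do not fit the 2:1 ratio.

16.860; not consistent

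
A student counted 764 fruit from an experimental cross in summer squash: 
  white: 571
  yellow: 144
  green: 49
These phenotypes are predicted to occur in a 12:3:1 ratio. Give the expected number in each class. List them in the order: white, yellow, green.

573, 143.25, 47.75

The 12:3:1 ratio has 16 parts, so with N = 764 the expected counts are:
  white: 764 × 12/16 = 573
  yellow: 764 × 3/16 = 143.25
  green: 764 × 1/16 = 47.75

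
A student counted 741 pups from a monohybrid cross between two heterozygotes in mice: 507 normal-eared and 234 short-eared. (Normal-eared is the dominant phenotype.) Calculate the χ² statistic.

For a monohybrid cross between heterozygotes with complete dominance, the expected phenotypic ratio is 3:1.
Total ratio parts = 4. Expected numbers out of 741:
  normal-eared: 741 × 3/4 = 555.75
  short-eared: 741 × 1/4 = 185.25
χ² = Σ (O − E)² / E
  normal-eared: (507 − 555.75)² / 555.75 = 4.2763
  short-eared: (234 − 185.25)² / 185.25 = 12.8289
χ² = 4.2763 + 12.8289 = 17.1052 ≈ 17.105

17.105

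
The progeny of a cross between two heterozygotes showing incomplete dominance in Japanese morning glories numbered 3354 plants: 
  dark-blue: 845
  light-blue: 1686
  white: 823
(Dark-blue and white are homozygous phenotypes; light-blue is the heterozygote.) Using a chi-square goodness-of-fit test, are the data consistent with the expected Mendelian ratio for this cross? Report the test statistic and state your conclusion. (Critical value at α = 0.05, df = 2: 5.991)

With incomplete dominance, a heterozygote × heterozygote cross gives a 1:2:1 phenotypic ratio.
Total ratio parts = 4. Expected numbers out of 3354:
  dark-blue: 3354 × 1/4 = 838.5
  light-blue: 3354 × 2/4 = 1677
  white: 3354 × 1/4 = 838.5
χ² = Σ (O − E)² / E
  dark-blue: (845 − 838.5)² / 838.5 = 0.0504
  light-blue: (1686 − 1677)² / 1677 = 0.0483
  white: (823 − 838.5)² / 838.5 = 0.2865
χ² = 0.0504 + 0.0483 + 0.2865 = 0.3852 ≈ 0.385
Degrees of freedom = 3 − 1 = 2; critical value at α = 0.05 is 5.991.
Since 0.385 < 5.991, we fail to reject the null hypothesis — the data are consistent with the 1:2:1 ratio.

0.385; consistent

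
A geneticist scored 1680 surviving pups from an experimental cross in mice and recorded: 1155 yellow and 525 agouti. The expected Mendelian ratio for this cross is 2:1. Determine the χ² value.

3.281

Total ratio parts = 3. Expected numbers out of 1680:
  yellow: 1680 × 2/3 = 1120
  agouti: 1680 × 1/3 = 560
χ² = Σ (O − E)² / E
  yellow: (1155 − 1120)² / 1120 = 1.0938
  agouti: (525 − 560)² / 560 = 2.1875
χ² = 1.0938 + 2.1875 = 3.2813 ≈ 3.281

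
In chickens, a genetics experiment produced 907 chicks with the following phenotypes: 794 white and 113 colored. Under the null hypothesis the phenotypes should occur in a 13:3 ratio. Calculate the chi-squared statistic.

The 13:3 ratio has 16 parts, so with N = 907 the expected counts are:
  white: 907 × 13/16 = 736.9375
  colored: 907 × 3/16 = 170.0625
χ² = Σ (O − E)² / E
  white: (794 − 736.9375)² / 736.9375 = 4.4185
  colored: (113 − 170.0625)² / 170.0625 = 19.1467
χ² = 4.4185 + 19.1467 = 23.5652 ≈ 23.565

23.565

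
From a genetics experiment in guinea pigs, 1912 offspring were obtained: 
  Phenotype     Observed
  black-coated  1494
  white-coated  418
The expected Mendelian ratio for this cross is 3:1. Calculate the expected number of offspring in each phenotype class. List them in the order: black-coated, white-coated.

1434, 478

Total ratio parts = 4. Expected numbers out of 1912:
  black-coated: 1912 × 3/4 = 1434
  white-coated: 1912 × 1/4 = 478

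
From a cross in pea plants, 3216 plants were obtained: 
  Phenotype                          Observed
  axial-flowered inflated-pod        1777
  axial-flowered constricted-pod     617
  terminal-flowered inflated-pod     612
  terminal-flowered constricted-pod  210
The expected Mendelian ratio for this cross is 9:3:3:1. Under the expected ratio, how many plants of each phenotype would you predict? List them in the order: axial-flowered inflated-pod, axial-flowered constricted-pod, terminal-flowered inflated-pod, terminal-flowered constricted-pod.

1809, 603, 603, 201

The 9:3:3:1 ratio has 16 parts, so with N = 3216 the expected counts are:
  axial-flowered inflated-pod: 3216 × 9/16 = 1809
  axial-flowered constricted-pod: 3216 × 3/16 = 603
  terminal-flowered inflated-pod: 3216 × 3/16 = 603
  terminal-flowered constricted-pod: 3216 × 1/16 = 201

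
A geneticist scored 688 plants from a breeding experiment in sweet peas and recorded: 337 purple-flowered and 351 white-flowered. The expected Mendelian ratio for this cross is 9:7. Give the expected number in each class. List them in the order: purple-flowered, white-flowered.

The 9:7 ratio has 16 parts, so with N = 688 the expected counts are:
  purple-flowered: 688 × 9/16 = 387
  white-flowered: 688 × 7/16 = 301

387, 301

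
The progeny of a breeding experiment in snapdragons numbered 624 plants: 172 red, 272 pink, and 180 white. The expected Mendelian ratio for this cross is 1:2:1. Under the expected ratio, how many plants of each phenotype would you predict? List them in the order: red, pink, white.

Expected counts for N = 624 under a 1:2:1 ratio (total parts = 4):
  red: 624 × 1/4 = 156
  pink: 624 × 2/4 = 312
  white: 624 × 1/4 = 156

156, 312, 156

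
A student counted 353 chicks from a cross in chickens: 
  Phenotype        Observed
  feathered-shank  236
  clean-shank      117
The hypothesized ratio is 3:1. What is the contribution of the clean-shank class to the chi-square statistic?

Under the 3:1 hypothesis (Σ ratio = 4, N = 353):
  feathered-shank: 353 × 3/4 = 264.75
  clean-shank: 353 × 1/4 = 88.25
Contribution of clean-shank: (117 − 88.25)² / 88.25 = 9.3661

9.366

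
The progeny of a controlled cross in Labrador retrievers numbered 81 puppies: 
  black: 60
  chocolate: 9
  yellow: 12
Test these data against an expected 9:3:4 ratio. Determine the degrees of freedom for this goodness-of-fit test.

2

A goodness-of-fit test with 3 phenotype classes has df = 3 − 1 = 2.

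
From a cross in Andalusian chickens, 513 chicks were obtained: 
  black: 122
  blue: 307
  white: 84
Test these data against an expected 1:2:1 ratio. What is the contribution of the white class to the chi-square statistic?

15.268

Total ratio parts = 4. Expected numbers out of 513:
  black: 513 × 1/4 = 128.25
  blue: 513 × 2/4 = 256.5
  white: 513 × 1/4 = 128.25
Contribution of white: (84 − 128.25)² / 128.25 = 15.2675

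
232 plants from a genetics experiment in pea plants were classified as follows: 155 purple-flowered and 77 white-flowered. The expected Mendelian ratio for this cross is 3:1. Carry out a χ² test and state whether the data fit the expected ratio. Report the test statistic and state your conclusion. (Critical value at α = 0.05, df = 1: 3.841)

8.299; not consistent

The 3:1 ratio has 4 parts, so with N = 232 the expected counts are:
  purple-flowered: 232 × 3/4 = 174
  white-flowered: 232 × 1/4 = 58
χ² = Σ (O − E)² / E
  purple-flowered: (155 − 174)² / 174 = 2.0747
  white-flowered: (77 − 58)² / 58 = 6.2241
χ² = 2.0747 + 6.2241 = 8.2988 ≈ 8.299
Degrees of freedom = 2 − 1 = 1; critical value at α = 0.05 is 3.841.
Since 8.299 > 3.841, we reject the null hypothesis — the data do not fit the 3:1 ratio.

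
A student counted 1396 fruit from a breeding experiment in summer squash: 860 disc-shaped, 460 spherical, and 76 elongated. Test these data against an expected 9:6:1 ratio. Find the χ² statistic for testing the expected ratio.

16.269

The 9:6:1 ratio has 16 parts, so with N = 1396 the expected counts are:
  disc-shaped: 1396 × 9/16 = 785.25
  spherical: 1396 × 6/16 = 523.5
  elongated: 1396 × 1/16 = 87.25
χ² = Σ (O − E)² / E
  disc-shaped: (860 − 785.25)² / 785.25 = 7.1156
  spherical: (460 − 523.5)² / 523.5 = 7.7025
  elongated: (76 − 87.25)² / 87.25 = 1.4506
χ² = 7.1156 + 7.7025 + 1.4506 = 16.2687 ≈ 16.269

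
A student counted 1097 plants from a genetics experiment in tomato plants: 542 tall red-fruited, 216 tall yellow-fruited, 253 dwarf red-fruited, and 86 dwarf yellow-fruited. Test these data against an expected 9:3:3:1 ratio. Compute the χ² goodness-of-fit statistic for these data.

The 9:3:3:1 ratio has 16 parts, so with N = 1097 the expected counts are:
  tall red-fruited: 1097 × 9/16 = 617.0625
  tall yellow-fruited: 1097 × 3/16 = 205.6875
  dwarf red-fruited: 1097 × 3/16 = 205.6875
  dwarf yellow-fruited: 1097 × 1/16 = 68.5625
χ² = Σ (O − E)² / E
  tall red-fruited: (542 − 617.0625)² / 617.0625 = 9.1310
  tall yellow-fruited: (216 − 205.6875)² / 205.6875 = 0.5170
  dwarf red-fruited: (253 − 205.6875)² / 205.6875 = 10.8829
  dwarf yellow-fruited: (86 − 68.5625)² / 68.5625 = 4.4349
χ² = 9.1310 + 0.5170 + 10.8829 + 4.4349 = 24.9658 ≈ 24.966

24.966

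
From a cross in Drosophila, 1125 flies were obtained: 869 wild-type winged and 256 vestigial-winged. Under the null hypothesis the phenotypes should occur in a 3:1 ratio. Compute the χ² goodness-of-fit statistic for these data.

Under the 3:1 hypothesis (Σ ratio = 4, N = 1125):
  wild-type winged: 1125 × 3/4 = 843.75
  vestigial-winged: 1125 × 1/4 = 281.25
χ² = Σ (O − E)² / E
  wild-type winged: (869 − 843.75)² / 843.75 = 0.7556
  vestigial-winged: (256 − 281.25)² / 281.25 = 2.2669
χ² = 0.7556 + 2.2669 = 3.0225 ≈ 3.023

3.023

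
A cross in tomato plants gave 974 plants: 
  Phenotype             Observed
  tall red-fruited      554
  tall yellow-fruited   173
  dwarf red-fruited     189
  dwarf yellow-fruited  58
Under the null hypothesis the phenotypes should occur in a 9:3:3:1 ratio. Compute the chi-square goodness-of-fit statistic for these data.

0.934

The 9:3:3:1 ratio has 16 parts, so with N = 974 the expected counts are:
  tall red-fruited: 974 × 9/16 = 547.875
  tall yellow-fruited: 974 × 3/16 = 182.625
  dwarf red-fruited: 974 × 3/16 = 182.625
  dwarf yellow-fruited: 974 × 1/16 = 60.875
χ² = Σ (O − E)² / E
  tall red-fruited: (554 − 547.875)² / 547.875 = 0.0685
  tall yellow-fruited: (173 − 182.625)² / 182.625 = 0.5073
  dwarf red-fruited: (189 − 182.625)² / 182.625 = 0.2225
  dwarf yellow-fruited: (58 − 60.875)² / 60.875 = 0.1358
χ² = 0.0685 + 0.5073 + 0.2225 + 0.1358 = 0.9341 ≈ 0.934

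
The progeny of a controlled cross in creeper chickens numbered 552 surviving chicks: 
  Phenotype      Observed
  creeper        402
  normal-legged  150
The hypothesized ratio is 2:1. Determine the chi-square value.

9.424

Total ratio parts = 3. Expected numbers out of 552:
  creeper: 552 × 2/3 = 368
  normal-legged: 552 × 1/3 = 184
χ² = Σ (O − E)² / E
  creeper: (402 − 368)² / 368 = 3.1413
  normal-legged: (150 − 184)² / 184 = 6.2826
χ² = 3.1413 + 6.2826 = 9.4239 ≈ 9.424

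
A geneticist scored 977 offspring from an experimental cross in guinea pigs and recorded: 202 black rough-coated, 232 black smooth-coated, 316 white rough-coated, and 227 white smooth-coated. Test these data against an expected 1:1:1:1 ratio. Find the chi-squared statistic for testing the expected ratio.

30.218

Expected counts for N = 977 under a 1:1:1:1 ratio (total parts = 4):
  black rough-coated: 977 × 1/4 = 244.25
  black smooth-coated: 977 × 1/4 = 244.25
  white rough-coated: 977 × 1/4 = 244.25
  white smooth-coated: 977 × 1/4 = 244.25
χ² = Σ (O − E)² / E
  black rough-coated: (202 − 244.25)² / 244.25 = 7.3083
  black smooth-coated: (232 − 244.25)² / 244.25 = 0.6144
  white rough-coated: (316 − 244.25)² / 244.25 = 21.0770
  white smooth-coated: (227 − 244.25)² / 244.25 = 1.2183
χ² = 7.3083 + 0.6144 + 21.0770 + 1.2183 = 30.218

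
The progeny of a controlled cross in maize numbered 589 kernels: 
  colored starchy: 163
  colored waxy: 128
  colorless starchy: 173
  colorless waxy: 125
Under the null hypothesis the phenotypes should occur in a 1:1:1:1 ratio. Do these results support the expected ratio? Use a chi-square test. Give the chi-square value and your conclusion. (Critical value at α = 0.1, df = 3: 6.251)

12.066; not consistent

Under the 1:1:1:1 hypothesis (Σ ratio = 4, N = 589):
  colored starchy: 589 × 1/4 = 147.25
  colored waxy: 589 × 1/4 = 147.25
  colorless starchy: 589 × 1/4 = 147.25
  colorless waxy: 589 × 1/4 = 147.25
χ² = Σ (O − E)² / E
  colored starchy: (163 − 147.25)² / 147.25 = 1.6846
  colored waxy: (128 − 147.25)² / 147.25 = 2.5166
  colorless starchy: (173 − 147.25)² / 147.25 = 4.5030
  colorless waxy: (125 − 147.25)² / 147.25 = 3.3621
χ² = 1.6846 + 2.5166 + 4.5030 + 3.3621 = 12.0663 ≈ 12.066
Degrees of freedom = 4 − 1 = 3; critical value at α = 0.1 is 6.251.
Since 12.066 > 6.251, we reject the null hypothesis — the data do not fit the 1:1:1:1 ratio.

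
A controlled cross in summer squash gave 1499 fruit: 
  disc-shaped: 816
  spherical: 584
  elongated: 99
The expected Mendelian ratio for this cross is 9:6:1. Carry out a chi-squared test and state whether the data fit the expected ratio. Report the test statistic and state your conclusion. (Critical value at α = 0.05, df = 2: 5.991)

2.029; consistent

Under the 9:6:1 hypothesis (Σ ratio = 16, N = 1499):
  disc-shaped: 1499 × 9/16 = 843.1875
  spherical: 1499 × 6/16 = 562.125
  elongated: 1499 × 1/16 = 93.6875
χ² = Σ (O − E)² / E
  disc-shaped: (816 − 843.1875)² / 843.1875 = 0.8766
  spherical: (584 − 562.125)² / 562.125 = 0.8513
  elongated: (99 − 93.6875)² / 93.6875 = 0.3012
χ² = 0.8766 + 0.8513 + 0.3012 = 2.0291 ≈ 2.029
Degrees of freedom = 3 − 1 = 2; critical value at α = 0.05 is 5.991.
Since 2.029 < 5.991, we fail to reject the null hypothesis — the data are consistent with the 9:6:1 ratio.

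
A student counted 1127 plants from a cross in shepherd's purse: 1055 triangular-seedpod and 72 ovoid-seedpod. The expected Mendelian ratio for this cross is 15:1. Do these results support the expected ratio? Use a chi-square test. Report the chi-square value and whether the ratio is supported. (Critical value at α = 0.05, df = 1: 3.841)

Total ratio parts = 16. Expected numbers out of 1127:
  triangular-seedpod: 1127 × 15/16 = 1056.5625
  ovoid-seedpod: 1127 × 1/16 = 70.4375
χ² = Σ (O − E)² / E
  triangular-seedpod: (1055 − 1056.5625)² / 1056.5625 = 0.0023
  ovoid-seedpod: (72 − 70.4375)² / 70.4375 = 0.0347
χ² = 0.0023 + 0.0347 = 0.037
Degrees of freedom = 2 − 1 = 1; critical value at α = 0.05 is 3.841.
Since 0.037 < 3.841, we fail to reject the null hypothesis — the data are consistent with the 15:1 ratio.

0.037; consistent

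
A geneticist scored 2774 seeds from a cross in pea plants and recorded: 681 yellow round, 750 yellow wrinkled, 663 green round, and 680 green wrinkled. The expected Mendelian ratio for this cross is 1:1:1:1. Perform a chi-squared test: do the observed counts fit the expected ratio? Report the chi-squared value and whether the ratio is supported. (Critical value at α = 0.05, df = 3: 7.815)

Under the 1:1:1:1 hypothesis (Σ ratio = 4, N = 2774):
  yellow round: 2774 × 1/4 = 693.5
  yellow wrinkled: 2774 × 1/4 = 693.5
  green round: 2774 × 1/4 = 693.5
  green wrinkled: 2774 × 1/4 = 693.5
χ² = Σ (O − E)² / E
  yellow round: (681 − 693.5)² / 693.5 = 0.2253
  yellow wrinkled: (750 − 693.5)² / 693.5 = 4.6031
  green round: (663 − 693.5)² / 693.5 = 1.3414
  green wrinkled: (680 − 693.5)² / 693.5 = 0.2628
χ² = 0.2253 + 4.6031 + 1.3414 + 0.2628 = 6.4326 ≈ 6.433
Degrees of freedom = 4 − 1 = 3; critical value at α = 0.05 is 7.815.
Since 6.433 < 7.815, we fail to reject the null hypothesis — the data are consistent with the 1:1:1:1 ratio.

6.433; consistent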